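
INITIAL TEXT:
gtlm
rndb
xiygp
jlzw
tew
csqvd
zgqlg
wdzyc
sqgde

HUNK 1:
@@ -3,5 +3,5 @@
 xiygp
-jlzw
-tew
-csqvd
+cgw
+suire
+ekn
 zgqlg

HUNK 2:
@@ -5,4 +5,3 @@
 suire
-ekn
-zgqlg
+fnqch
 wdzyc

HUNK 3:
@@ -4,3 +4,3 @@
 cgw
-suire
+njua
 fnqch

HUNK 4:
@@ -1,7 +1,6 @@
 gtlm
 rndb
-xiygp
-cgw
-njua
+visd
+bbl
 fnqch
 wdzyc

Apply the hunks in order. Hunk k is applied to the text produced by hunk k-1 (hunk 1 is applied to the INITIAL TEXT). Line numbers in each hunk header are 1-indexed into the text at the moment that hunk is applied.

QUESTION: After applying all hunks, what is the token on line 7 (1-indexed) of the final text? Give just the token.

Hunk 1: at line 3 remove [jlzw,tew,csqvd] add [cgw,suire,ekn] -> 9 lines: gtlm rndb xiygp cgw suire ekn zgqlg wdzyc sqgde
Hunk 2: at line 5 remove [ekn,zgqlg] add [fnqch] -> 8 lines: gtlm rndb xiygp cgw suire fnqch wdzyc sqgde
Hunk 3: at line 4 remove [suire] add [njua] -> 8 lines: gtlm rndb xiygp cgw njua fnqch wdzyc sqgde
Hunk 4: at line 1 remove [xiygp,cgw,njua] add [visd,bbl] -> 7 lines: gtlm rndb visd bbl fnqch wdzyc sqgde
Final line 7: sqgde

Answer: sqgde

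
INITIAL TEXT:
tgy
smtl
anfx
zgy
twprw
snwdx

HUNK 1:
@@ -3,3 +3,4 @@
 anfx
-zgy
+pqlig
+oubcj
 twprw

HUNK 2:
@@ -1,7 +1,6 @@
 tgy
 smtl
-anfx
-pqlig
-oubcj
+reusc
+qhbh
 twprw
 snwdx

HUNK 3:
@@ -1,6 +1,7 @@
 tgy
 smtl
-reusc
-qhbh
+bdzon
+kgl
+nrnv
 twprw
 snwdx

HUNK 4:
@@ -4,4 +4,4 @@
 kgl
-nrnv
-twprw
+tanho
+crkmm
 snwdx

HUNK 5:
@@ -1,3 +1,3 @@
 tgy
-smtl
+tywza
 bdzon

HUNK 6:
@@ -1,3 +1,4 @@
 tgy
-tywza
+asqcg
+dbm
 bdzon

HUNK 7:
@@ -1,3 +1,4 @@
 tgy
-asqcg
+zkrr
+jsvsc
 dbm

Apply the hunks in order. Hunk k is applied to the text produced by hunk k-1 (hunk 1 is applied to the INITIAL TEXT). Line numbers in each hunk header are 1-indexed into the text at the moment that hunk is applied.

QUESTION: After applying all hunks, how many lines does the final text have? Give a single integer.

Hunk 1: at line 3 remove [zgy] add [pqlig,oubcj] -> 7 lines: tgy smtl anfx pqlig oubcj twprw snwdx
Hunk 2: at line 1 remove [anfx,pqlig,oubcj] add [reusc,qhbh] -> 6 lines: tgy smtl reusc qhbh twprw snwdx
Hunk 3: at line 1 remove [reusc,qhbh] add [bdzon,kgl,nrnv] -> 7 lines: tgy smtl bdzon kgl nrnv twprw snwdx
Hunk 4: at line 4 remove [nrnv,twprw] add [tanho,crkmm] -> 7 lines: tgy smtl bdzon kgl tanho crkmm snwdx
Hunk 5: at line 1 remove [smtl] add [tywza] -> 7 lines: tgy tywza bdzon kgl tanho crkmm snwdx
Hunk 6: at line 1 remove [tywza] add [asqcg,dbm] -> 8 lines: tgy asqcg dbm bdzon kgl tanho crkmm snwdx
Hunk 7: at line 1 remove [asqcg] add [zkrr,jsvsc] -> 9 lines: tgy zkrr jsvsc dbm bdzon kgl tanho crkmm snwdx
Final line count: 9

Answer: 9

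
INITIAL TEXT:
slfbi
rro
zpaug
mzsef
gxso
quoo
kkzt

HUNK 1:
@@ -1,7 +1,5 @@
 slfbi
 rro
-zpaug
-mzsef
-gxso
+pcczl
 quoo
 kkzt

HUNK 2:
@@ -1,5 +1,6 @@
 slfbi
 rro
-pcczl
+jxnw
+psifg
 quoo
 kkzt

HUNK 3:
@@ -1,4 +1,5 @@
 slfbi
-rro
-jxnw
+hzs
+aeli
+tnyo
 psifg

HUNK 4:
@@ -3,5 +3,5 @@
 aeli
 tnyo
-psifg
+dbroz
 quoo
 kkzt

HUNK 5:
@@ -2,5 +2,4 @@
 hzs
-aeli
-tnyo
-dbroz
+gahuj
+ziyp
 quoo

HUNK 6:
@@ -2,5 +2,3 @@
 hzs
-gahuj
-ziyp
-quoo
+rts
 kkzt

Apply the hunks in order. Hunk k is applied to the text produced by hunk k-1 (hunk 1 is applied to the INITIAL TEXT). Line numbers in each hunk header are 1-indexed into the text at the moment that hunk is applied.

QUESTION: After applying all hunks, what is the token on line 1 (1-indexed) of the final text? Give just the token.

Answer: slfbi

Derivation:
Hunk 1: at line 1 remove [zpaug,mzsef,gxso] add [pcczl] -> 5 lines: slfbi rro pcczl quoo kkzt
Hunk 2: at line 1 remove [pcczl] add [jxnw,psifg] -> 6 lines: slfbi rro jxnw psifg quoo kkzt
Hunk 3: at line 1 remove [rro,jxnw] add [hzs,aeli,tnyo] -> 7 lines: slfbi hzs aeli tnyo psifg quoo kkzt
Hunk 4: at line 3 remove [psifg] add [dbroz] -> 7 lines: slfbi hzs aeli tnyo dbroz quoo kkzt
Hunk 5: at line 2 remove [aeli,tnyo,dbroz] add [gahuj,ziyp] -> 6 lines: slfbi hzs gahuj ziyp quoo kkzt
Hunk 6: at line 2 remove [gahuj,ziyp,quoo] add [rts] -> 4 lines: slfbi hzs rts kkzt
Final line 1: slfbi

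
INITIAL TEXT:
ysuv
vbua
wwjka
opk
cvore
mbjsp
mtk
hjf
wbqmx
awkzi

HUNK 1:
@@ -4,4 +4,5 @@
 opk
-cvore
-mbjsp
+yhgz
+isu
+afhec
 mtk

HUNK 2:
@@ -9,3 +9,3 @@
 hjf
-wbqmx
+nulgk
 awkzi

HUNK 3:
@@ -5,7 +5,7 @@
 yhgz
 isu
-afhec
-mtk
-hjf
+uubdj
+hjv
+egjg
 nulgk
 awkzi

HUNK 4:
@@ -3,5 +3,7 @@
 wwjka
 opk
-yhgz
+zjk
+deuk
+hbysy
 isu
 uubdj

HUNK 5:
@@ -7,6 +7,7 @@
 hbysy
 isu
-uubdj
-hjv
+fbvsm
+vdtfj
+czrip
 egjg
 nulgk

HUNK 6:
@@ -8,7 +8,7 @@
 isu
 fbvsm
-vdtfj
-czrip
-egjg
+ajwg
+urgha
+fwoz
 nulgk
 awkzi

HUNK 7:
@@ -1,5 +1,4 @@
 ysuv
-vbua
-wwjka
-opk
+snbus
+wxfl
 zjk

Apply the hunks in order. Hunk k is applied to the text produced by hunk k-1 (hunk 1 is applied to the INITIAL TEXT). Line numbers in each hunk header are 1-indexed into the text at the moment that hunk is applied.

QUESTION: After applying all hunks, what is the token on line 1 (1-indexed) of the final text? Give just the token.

Hunk 1: at line 4 remove [cvore,mbjsp] add [yhgz,isu,afhec] -> 11 lines: ysuv vbua wwjka opk yhgz isu afhec mtk hjf wbqmx awkzi
Hunk 2: at line 9 remove [wbqmx] add [nulgk] -> 11 lines: ysuv vbua wwjka opk yhgz isu afhec mtk hjf nulgk awkzi
Hunk 3: at line 5 remove [afhec,mtk,hjf] add [uubdj,hjv,egjg] -> 11 lines: ysuv vbua wwjka opk yhgz isu uubdj hjv egjg nulgk awkzi
Hunk 4: at line 3 remove [yhgz] add [zjk,deuk,hbysy] -> 13 lines: ysuv vbua wwjka opk zjk deuk hbysy isu uubdj hjv egjg nulgk awkzi
Hunk 5: at line 7 remove [uubdj,hjv] add [fbvsm,vdtfj,czrip] -> 14 lines: ysuv vbua wwjka opk zjk deuk hbysy isu fbvsm vdtfj czrip egjg nulgk awkzi
Hunk 6: at line 8 remove [vdtfj,czrip,egjg] add [ajwg,urgha,fwoz] -> 14 lines: ysuv vbua wwjka opk zjk deuk hbysy isu fbvsm ajwg urgha fwoz nulgk awkzi
Hunk 7: at line 1 remove [vbua,wwjka,opk] add [snbus,wxfl] -> 13 lines: ysuv snbus wxfl zjk deuk hbysy isu fbvsm ajwg urgha fwoz nulgk awkzi
Final line 1: ysuv

Answer: ysuv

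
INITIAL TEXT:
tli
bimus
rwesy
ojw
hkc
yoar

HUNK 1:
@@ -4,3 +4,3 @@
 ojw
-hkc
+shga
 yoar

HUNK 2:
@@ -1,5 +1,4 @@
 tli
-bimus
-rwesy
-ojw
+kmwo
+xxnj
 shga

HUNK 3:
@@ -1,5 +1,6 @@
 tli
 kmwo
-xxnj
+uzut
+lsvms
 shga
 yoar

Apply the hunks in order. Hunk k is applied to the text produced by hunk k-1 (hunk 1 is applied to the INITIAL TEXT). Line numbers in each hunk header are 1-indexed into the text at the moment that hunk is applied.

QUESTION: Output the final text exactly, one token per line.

Answer: tli
kmwo
uzut
lsvms
shga
yoar

Derivation:
Hunk 1: at line 4 remove [hkc] add [shga] -> 6 lines: tli bimus rwesy ojw shga yoar
Hunk 2: at line 1 remove [bimus,rwesy,ojw] add [kmwo,xxnj] -> 5 lines: tli kmwo xxnj shga yoar
Hunk 3: at line 1 remove [xxnj] add [uzut,lsvms] -> 6 lines: tli kmwo uzut lsvms shga yoar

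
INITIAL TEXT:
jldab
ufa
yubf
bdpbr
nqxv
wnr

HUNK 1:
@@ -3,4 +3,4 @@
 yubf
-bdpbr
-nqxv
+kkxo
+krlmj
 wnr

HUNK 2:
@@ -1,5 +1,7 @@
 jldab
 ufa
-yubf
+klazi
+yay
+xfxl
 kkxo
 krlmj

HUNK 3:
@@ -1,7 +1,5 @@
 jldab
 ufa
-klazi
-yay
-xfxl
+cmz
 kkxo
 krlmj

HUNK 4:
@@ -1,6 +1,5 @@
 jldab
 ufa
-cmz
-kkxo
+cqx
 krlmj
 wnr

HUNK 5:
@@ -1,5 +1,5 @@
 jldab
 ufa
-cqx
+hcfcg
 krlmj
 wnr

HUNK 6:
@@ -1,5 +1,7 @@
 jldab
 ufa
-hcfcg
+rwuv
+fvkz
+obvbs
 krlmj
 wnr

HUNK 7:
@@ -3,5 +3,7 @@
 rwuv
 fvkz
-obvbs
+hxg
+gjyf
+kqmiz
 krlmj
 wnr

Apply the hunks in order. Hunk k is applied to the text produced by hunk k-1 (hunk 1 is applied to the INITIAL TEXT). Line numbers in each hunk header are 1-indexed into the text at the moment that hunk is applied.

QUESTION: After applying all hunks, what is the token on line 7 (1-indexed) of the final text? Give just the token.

Answer: kqmiz

Derivation:
Hunk 1: at line 3 remove [bdpbr,nqxv] add [kkxo,krlmj] -> 6 lines: jldab ufa yubf kkxo krlmj wnr
Hunk 2: at line 1 remove [yubf] add [klazi,yay,xfxl] -> 8 lines: jldab ufa klazi yay xfxl kkxo krlmj wnr
Hunk 3: at line 1 remove [klazi,yay,xfxl] add [cmz] -> 6 lines: jldab ufa cmz kkxo krlmj wnr
Hunk 4: at line 1 remove [cmz,kkxo] add [cqx] -> 5 lines: jldab ufa cqx krlmj wnr
Hunk 5: at line 1 remove [cqx] add [hcfcg] -> 5 lines: jldab ufa hcfcg krlmj wnr
Hunk 6: at line 1 remove [hcfcg] add [rwuv,fvkz,obvbs] -> 7 lines: jldab ufa rwuv fvkz obvbs krlmj wnr
Hunk 7: at line 3 remove [obvbs] add [hxg,gjyf,kqmiz] -> 9 lines: jldab ufa rwuv fvkz hxg gjyf kqmiz krlmj wnr
Final line 7: kqmiz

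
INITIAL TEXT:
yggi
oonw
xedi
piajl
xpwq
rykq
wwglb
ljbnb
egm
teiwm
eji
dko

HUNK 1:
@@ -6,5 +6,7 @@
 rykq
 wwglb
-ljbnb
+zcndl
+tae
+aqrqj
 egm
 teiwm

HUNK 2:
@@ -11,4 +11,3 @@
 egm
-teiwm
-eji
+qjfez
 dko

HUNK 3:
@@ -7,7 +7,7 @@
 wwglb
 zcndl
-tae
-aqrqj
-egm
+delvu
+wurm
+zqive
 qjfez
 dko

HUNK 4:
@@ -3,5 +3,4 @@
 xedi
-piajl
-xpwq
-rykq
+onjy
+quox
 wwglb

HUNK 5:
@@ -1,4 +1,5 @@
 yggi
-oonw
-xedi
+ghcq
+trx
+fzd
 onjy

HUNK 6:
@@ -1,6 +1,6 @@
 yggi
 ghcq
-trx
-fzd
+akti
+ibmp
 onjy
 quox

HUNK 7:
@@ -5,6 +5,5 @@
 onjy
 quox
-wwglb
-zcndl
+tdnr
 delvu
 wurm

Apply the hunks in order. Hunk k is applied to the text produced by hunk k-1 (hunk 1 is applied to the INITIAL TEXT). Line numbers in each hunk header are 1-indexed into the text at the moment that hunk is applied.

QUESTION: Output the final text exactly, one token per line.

Hunk 1: at line 6 remove [ljbnb] add [zcndl,tae,aqrqj] -> 14 lines: yggi oonw xedi piajl xpwq rykq wwglb zcndl tae aqrqj egm teiwm eji dko
Hunk 2: at line 11 remove [teiwm,eji] add [qjfez] -> 13 lines: yggi oonw xedi piajl xpwq rykq wwglb zcndl tae aqrqj egm qjfez dko
Hunk 3: at line 7 remove [tae,aqrqj,egm] add [delvu,wurm,zqive] -> 13 lines: yggi oonw xedi piajl xpwq rykq wwglb zcndl delvu wurm zqive qjfez dko
Hunk 4: at line 3 remove [piajl,xpwq,rykq] add [onjy,quox] -> 12 lines: yggi oonw xedi onjy quox wwglb zcndl delvu wurm zqive qjfez dko
Hunk 5: at line 1 remove [oonw,xedi] add [ghcq,trx,fzd] -> 13 lines: yggi ghcq trx fzd onjy quox wwglb zcndl delvu wurm zqive qjfez dko
Hunk 6: at line 1 remove [trx,fzd] add [akti,ibmp] -> 13 lines: yggi ghcq akti ibmp onjy quox wwglb zcndl delvu wurm zqive qjfez dko
Hunk 7: at line 5 remove [wwglb,zcndl] add [tdnr] -> 12 lines: yggi ghcq akti ibmp onjy quox tdnr delvu wurm zqive qjfez dko

Answer: yggi
ghcq
akti
ibmp
onjy
quox
tdnr
delvu
wurm
zqive
qjfez
dko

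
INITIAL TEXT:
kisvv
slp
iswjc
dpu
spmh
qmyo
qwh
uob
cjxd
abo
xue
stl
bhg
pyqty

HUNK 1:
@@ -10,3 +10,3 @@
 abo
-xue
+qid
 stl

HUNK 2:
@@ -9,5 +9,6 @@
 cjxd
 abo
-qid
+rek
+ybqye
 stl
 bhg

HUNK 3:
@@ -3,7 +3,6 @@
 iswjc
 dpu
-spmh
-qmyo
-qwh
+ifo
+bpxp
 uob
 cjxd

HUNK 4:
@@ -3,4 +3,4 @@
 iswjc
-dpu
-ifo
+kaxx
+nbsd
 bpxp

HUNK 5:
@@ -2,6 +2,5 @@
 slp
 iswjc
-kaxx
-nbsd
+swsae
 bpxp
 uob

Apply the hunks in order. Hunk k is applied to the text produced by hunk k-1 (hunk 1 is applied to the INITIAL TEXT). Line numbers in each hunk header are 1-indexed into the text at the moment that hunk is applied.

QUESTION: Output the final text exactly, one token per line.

Answer: kisvv
slp
iswjc
swsae
bpxp
uob
cjxd
abo
rek
ybqye
stl
bhg
pyqty

Derivation:
Hunk 1: at line 10 remove [xue] add [qid] -> 14 lines: kisvv slp iswjc dpu spmh qmyo qwh uob cjxd abo qid stl bhg pyqty
Hunk 2: at line 9 remove [qid] add [rek,ybqye] -> 15 lines: kisvv slp iswjc dpu spmh qmyo qwh uob cjxd abo rek ybqye stl bhg pyqty
Hunk 3: at line 3 remove [spmh,qmyo,qwh] add [ifo,bpxp] -> 14 lines: kisvv slp iswjc dpu ifo bpxp uob cjxd abo rek ybqye stl bhg pyqty
Hunk 4: at line 3 remove [dpu,ifo] add [kaxx,nbsd] -> 14 lines: kisvv slp iswjc kaxx nbsd bpxp uob cjxd abo rek ybqye stl bhg pyqty
Hunk 5: at line 2 remove [kaxx,nbsd] add [swsae] -> 13 lines: kisvv slp iswjc swsae bpxp uob cjxd abo rek ybqye stl bhg pyqty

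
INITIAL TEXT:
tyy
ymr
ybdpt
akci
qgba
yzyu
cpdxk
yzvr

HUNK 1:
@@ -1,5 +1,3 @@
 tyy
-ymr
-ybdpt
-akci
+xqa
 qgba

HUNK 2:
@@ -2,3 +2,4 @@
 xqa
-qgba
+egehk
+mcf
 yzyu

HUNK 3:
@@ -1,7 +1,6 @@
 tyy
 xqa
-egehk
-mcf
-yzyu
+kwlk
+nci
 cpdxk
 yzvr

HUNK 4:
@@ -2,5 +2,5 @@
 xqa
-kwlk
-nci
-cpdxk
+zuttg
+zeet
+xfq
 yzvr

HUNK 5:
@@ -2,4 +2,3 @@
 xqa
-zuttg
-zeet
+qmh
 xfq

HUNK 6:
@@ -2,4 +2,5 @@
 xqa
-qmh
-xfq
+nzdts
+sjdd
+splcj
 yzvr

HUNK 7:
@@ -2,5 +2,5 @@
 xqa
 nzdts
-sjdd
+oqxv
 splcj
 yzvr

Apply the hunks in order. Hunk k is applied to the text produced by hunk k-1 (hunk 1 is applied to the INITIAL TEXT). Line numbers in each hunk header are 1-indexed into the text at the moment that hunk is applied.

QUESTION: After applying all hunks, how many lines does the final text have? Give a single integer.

Hunk 1: at line 1 remove [ymr,ybdpt,akci] add [xqa] -> 6 lines: tyy xqa qgba yzyu cpdxk yzvr
Hunk 2: at line 2 remove [qgba] add [egehk,mcf] -> 7 lines: tyy xqa egehk mcf yzyu cpdxk yzvr
Hunk 3: at line 1 remove [egehk,mcf,yzyu] add [kwlk,nci] -> 6 lines: tyy xqa kwlk nci cpdxk yzvr
Hunk 4: at line 2 remove [kwlk,nci,cpdxk] add [zuttg,zeet,xfq] -> 6 lines: tyy xqa zuttg zeet xfq yzvr
Hunk 5: at line 2 remove [zuttg,zeet] add [qmh] -> 5 lines: tyy xqa qmh xfq yzvr
Hunk 6: at line 2 remove [qmh,xfq] add [nzdts,sjdd,splcj] -> 6 lines: tyy xqa nzdts sjdd splcj yzvr
Hunk 7: at line 2 remove [sjdd] add [oqxv] -> 6 lines: tyy xqa nzdts oqxv splcj yzvr
Final line count: 6

Answer: 6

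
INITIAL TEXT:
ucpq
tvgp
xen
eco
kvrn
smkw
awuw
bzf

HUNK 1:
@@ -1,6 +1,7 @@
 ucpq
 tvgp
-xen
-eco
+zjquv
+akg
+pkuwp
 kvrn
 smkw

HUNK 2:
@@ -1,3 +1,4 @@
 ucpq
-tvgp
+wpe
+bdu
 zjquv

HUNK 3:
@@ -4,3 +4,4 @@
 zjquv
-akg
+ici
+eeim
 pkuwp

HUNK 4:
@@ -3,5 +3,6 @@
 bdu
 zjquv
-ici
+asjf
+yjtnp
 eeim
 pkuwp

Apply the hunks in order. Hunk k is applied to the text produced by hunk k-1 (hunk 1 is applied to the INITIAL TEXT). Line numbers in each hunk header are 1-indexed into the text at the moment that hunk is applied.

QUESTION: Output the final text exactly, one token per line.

Hunk 1: at line 1 remove [xen,eco] add [zjquv,akg,pkuwp] -> 9 lines: ucpq tvgp zjquv akg pkuwp kvrn smkw awuw bzf
Hunk 2: at line 1 remove [tvgp] add [wpe,bdu] -> 10 lines: ucpq wpe bdu zjquv akg pkuwp kvrn smkw awuw bzf
Hunk 3: at line 4 remove [akg] add [ici,eeim] -> 11 lines: ucpq wpe bdu zjquv ici eeim pkuwp kvrn smkw awuw bzf
Hunk 4: at line 3 remove [ici] add [asjf,yjtnp] -> 12 lines: ucpq wpe bdu zjquv asjf yjtnp eeim pkuwp kvrn smkw awuw bzf

Answer: ucpq
wpe
bdu
zjquv
asjf
yjtnp
eeim
pkuwp
kvrn
smkw
awuw
bzf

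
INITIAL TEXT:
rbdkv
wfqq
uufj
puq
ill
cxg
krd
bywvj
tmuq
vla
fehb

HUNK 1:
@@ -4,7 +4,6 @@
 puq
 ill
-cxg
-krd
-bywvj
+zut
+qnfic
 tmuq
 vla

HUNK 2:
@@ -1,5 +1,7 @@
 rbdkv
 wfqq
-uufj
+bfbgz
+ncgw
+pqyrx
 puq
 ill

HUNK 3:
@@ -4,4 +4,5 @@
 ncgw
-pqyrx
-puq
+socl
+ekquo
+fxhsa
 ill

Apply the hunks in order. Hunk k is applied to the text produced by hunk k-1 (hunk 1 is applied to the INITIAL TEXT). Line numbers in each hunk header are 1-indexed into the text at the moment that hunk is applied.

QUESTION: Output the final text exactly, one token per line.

Hunk 1: at line 4 remove [cxg,krd,bywvj] add [zut,qnfic] -> 10 lines: rbdkv wfqq uufj puq ill zut qnfic tmuq vla fehb
Hunk 2: at line 1 remove [uufj] add [bfbgz,ncgw,pqyrx] -> 12 lines: rbdkv wfqq bfbgz ncgw pqyrx puq ill zut qnfic tmuq vla fehb
Hunk 3: at line 4 remove [pqyrx,puq] add [socl,ekquo,fxhsa] -> 13 lines: rbdkv wfqq bfbgz ncgw socl ekquo fxhsa ill zut qnfic tmuq vla fehb

Answer: rbdkv
wfqq
bfbgz
ncgw
socl
ekquo
fxhsa
ill
zut
qnfic
tmuq
vla
fehb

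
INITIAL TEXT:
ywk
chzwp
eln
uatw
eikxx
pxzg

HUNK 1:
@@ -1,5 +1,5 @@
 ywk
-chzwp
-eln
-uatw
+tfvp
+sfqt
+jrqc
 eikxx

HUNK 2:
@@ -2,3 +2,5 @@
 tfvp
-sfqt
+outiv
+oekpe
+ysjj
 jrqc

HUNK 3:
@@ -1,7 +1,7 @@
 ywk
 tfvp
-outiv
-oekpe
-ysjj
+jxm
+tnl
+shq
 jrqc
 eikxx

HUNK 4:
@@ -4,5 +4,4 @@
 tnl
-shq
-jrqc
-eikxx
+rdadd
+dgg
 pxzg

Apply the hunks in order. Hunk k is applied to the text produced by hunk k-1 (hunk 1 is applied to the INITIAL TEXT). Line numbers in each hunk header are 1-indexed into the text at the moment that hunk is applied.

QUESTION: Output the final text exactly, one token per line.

Answer: ywk
tfvp
jxm
tnl
rdadd
dgg
pxzg

Derivation:
Hunk 1: at line 1 remove [chzwp,eln,uatw] add [tfvp,sfqt,jrqc] -> 6 lines: ywk tfvp sfqt jrqc eikxx pxzg
Hunk 2: at line 2 remove [sfqt] add [outiv,oekpe,ysjj] -> 8 lines: ywk tfvp outiv oekpe ysjj jrqc eikxx pxzg
Hunk 3: at line 1 remove [outiv,oekpe,ysjj] add [jxm,tnl,shq] -> 8 lines: ywk tfvp jxm tnl shq jrqc eikxx pxzg
Hunk 4: at line 4 remove [shq,jrqc,eikxx] add [rdadd,dgg] -> 7 lines: ywk tfvp jxm tnl rdadd dgg pxzg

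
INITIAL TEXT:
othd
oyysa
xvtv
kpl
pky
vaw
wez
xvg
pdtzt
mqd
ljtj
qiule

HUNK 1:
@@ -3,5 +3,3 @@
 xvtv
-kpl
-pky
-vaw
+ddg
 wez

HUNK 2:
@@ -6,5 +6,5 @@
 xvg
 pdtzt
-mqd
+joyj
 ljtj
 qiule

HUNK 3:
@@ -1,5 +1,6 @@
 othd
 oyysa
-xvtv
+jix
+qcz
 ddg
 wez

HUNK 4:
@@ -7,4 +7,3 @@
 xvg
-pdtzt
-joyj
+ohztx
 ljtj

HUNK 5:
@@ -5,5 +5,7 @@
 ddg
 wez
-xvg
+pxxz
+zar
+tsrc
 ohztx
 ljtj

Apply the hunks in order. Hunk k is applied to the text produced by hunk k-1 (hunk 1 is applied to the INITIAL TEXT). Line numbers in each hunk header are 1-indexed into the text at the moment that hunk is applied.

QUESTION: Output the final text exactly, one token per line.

Hunk 1: at line 3 remove [kpl,pky,vaw] add [ddg] -> 10 lines: othd oyysa xvtv ddg wez xvg pdtzt mqd ljtj qiule
Hunk 2: at line 6 remove [mqd] add [joyj] -> 10 lines: othd oyysa xvtv ddg wez xvg pdtzt joyj ljtj qiule
Hunk 3: at line 1 remove [xvtv] add [jix,qcz] -> 11 lines: othd oyysa jix qcz ddg wez xvg pdtzt joyj ljtj qiule
Hunk 4: at line 7 remove [pdtzt,joyj] add [ohztx] -> 10 lines: othd oyysa jix qcz ddg wez xvg ohztx ljtj qiule
Hunk 5: at line 5 remove [xvg] add [pxxz,zar,tsrc] -> 12 lines: othd oyysa jix qcz ddg wez pxxz zar tsrc ohztx ljtj qiule

Answer: othd
oyysa
jix
qcz
ddg
wez
pxxz
zar
tsrc
ohztx
ljtj
qiule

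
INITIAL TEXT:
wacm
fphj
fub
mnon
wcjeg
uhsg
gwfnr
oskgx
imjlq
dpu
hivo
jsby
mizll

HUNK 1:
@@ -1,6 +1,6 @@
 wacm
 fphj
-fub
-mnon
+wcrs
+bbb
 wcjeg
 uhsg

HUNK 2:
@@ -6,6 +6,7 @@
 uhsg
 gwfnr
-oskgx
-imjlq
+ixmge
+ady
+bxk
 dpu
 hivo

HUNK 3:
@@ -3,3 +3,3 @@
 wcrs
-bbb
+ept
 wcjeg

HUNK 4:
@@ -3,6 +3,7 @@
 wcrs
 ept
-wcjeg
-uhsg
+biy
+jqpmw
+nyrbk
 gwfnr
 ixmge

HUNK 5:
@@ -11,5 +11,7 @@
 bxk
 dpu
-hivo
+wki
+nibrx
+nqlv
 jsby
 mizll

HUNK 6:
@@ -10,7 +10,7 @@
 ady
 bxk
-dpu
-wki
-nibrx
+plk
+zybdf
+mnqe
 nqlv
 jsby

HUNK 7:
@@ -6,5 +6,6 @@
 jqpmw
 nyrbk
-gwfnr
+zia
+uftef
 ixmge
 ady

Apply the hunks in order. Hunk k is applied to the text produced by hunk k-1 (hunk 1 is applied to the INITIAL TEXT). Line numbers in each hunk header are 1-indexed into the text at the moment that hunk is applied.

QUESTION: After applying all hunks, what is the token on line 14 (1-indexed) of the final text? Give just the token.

Answer: zybdf

Derivation:
Hunk 1: at line 1 remove [fub,mnon] add [wcrs,bbb] -> 13 lines: wacm fphj wcrs bbb wcjeg uhsg gwfnr oskgx imjlq dpu hivo jsby mizll
Hunk 2: at line 6 remove [oskgx,imjlq] add [ixmge,ady,bxk] -> 14 lines: wacm fphj wcrs bbb wcjeg uhsg gwfnr ixmge ady bxk dpu hivo jsby mizll
Hunk 3: at line 3 remove [bbb] add [ept] -> 14 lines: wacm fphj wcrs ept wcjeg uhsg gwfnr ixmge ady bxk dpu hivo jsby mizll
Hunk 4: at line 3 remove [wcjeg,uhsg] add [biy,jqpmw,nyrbk] -> 15 lines: wacm fphj wcrs ept biy jqpmw nyrbk gwfnr ixmge ady bxk dpu hivo jsby mizll
Hunk 5: at line 11 remove [hivo] add [wki,nibrx,nqlv] -> 17 lines: wacm fphj wcrs ept biy jqpmw nyrbk gwfnr ixmge ady bxk dpu wki nibrx nqlv jsby mizll
Hunk 6: at line 10 remove [dpu,wki,nibrx] add [plk,zybdf,mnqe] -> 17 lines: wacm fphj wcrs ept biy jqpmw nyrbk gwfnr ixmge ady bxk plk zybdf mnqe nqlv jsby mizll
Hunk 7: at line 6 remove [gwfnr] add [zia,uftef] -> 18 lines: wacm fphj wcrs ept biy jqpmw nyrbk zia uftef ixmge ady bxk plk zybdf mnqe nqlv jsby mizll
Final line 14: zybdf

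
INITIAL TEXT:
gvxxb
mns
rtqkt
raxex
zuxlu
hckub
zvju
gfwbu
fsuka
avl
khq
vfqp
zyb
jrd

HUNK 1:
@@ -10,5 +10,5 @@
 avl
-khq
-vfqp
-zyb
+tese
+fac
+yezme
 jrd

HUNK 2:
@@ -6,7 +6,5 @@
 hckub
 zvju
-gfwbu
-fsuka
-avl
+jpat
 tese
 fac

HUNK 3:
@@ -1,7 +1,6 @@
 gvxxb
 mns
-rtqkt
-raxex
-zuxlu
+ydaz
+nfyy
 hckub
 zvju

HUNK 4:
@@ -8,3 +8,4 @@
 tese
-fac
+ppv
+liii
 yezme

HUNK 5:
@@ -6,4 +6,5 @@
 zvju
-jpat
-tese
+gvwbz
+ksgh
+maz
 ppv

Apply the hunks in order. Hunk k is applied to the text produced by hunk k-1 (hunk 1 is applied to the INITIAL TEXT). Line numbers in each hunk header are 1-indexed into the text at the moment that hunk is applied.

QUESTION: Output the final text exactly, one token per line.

Answer: gvxxb
mns
ydaz
nfyy
hckub
zvju
gvwbz
ksgh
maz
ppv
liii
yezme
jrd

Derivation:
Hunk 1: at line 10 remove [khq,vfqp,zyb] add [tese,fac,yezme] -> 14 lines: gvxxb mns rtqkt raxex zuxlu hckub zvju gfwbu fsuka avl tese fac yezme jrd
Hunk 2: at line 6 remove [gfwbu,fsuka,avl] add [jpat] -> 12 lines: gvxxb mns rtqkt raxex zuxlu hckub zvju jpat tese fac yezme jrd
Hunk 3: at line 1 remove [rtqkt,raxex,zuxlu] add [ydaz,nfyy] -> 11 lines: gvxxb mns ydaz nfyy hckub zvju jpat tese fac yezme jrd
Hunk 4: at line 8 remove [fac] add [ppv,liii] -> 12 lines: gvxxb mns ydaz nfyy hckub zvju jpat tese ppv liii yezme jrd
Hunk 5: at line 6 remove [jpat,tese] add [gvwbz,ksgh,maz] -> 13 lines: gvxxb mns ydaz nfyy hckub zvju gvwbz ksgh maz ppv liii yezme jrd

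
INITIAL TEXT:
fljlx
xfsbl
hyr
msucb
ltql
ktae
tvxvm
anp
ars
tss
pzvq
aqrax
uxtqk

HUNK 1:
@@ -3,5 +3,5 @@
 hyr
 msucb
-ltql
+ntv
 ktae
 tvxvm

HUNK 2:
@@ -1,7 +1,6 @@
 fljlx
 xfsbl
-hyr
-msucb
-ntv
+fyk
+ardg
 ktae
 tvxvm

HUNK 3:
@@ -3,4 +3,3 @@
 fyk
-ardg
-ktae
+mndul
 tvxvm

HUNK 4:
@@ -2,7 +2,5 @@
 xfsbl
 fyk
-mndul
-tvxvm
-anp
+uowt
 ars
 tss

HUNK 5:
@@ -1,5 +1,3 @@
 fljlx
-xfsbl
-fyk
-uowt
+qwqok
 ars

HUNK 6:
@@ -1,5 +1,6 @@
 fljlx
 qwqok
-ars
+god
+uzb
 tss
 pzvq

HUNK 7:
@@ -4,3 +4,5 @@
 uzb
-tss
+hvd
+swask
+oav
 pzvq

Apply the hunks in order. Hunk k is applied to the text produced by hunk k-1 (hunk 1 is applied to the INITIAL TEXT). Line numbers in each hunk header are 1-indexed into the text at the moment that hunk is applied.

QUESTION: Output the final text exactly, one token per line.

Hunk 1: at line 3 remove [ltql] add [ntv] -> 13 lines: fljlx xfsbl hyr msucb ntv ktae tvxvm anp ars tss pzvq aqrax uxtqk
Hunk 2: at line 1 remove [hyr,msucb,ntv] add [fyk,ardg] -> 12 lines: fljlx xfsbl fyk ardg ktae tvxvm anp ars tss pzvq aqrax uxtqk
Hunk 3: at line 3 remove [ardg,ktae] add [mndul] -> 11 lines: fljlx xfsbl fyk mndul tvxvm anp ars tss pzvq aqrax uxtqk
Hunk 4: at line 2 remove [mndul,tvxvm,anp] add [uowt] -> 9 lines: fljlx xfsbl fyk uowt ars tss pzvq aqrax uxtqk
Hunk 5: at line 1 remove [xfsbl,fyk,uowt] add [qwqok] -> 7 lines: fljlx qwqok ars tss pzvq aqrax uxtqk
Hunk 6: at line 1 remove [ars] add [god,uzb] -> 8 lines: fljlx qwqok god uzb tss pzvq aqrax uxtqk
Hunk 7: at line 4 remove [tss] add [hvd,swask,oav] -> 10 lines: fljlx qwqok god uzb hvd swask oav pzvq aqrax uxtqk

Answer: fljlx
qwqok
god
uzb
hvd
swask
oav
pzvq
aqrax
uxtqk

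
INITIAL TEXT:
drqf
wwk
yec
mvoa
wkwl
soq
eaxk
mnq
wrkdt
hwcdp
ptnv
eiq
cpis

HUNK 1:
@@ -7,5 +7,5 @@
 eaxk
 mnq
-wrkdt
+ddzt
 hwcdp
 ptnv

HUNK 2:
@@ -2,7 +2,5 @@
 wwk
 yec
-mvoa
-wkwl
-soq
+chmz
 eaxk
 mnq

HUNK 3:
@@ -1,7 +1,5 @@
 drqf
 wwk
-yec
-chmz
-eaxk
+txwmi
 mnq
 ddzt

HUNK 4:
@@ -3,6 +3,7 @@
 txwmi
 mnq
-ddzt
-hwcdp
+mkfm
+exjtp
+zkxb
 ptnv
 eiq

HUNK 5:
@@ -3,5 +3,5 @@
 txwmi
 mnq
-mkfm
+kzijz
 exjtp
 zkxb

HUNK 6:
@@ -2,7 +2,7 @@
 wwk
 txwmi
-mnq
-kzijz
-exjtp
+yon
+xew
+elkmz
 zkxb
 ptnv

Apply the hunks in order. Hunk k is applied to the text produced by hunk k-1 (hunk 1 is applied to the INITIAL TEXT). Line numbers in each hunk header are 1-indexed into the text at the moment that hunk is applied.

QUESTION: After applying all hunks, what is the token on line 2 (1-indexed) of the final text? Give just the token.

Answer: wwk

Derivation:
Hunk 1: at line 7 remove [wrkdt] add [ddzt] -> 13 lines: drqf wwk yec mvoa wkwl soq eaxk mnq ddzt hwcdp ptnv eiq cpis
Hunk 2: at line 2 remove [mvoa,wkwl,soq] add [chmz] -> 11 lines: drqf wwk yec chmz eaxk mnq ddzt hwcdp ptnv eiq cpis
Hunk 3: at line 1 remove [yec,chmz,eaxk] add [txwmi] -> 9 lines: drqf wwk txwmi mnq ddzt hwcdp ptnv eiq cpis
Hunk 4: at line 3 remove [ddzt,hwcdp] add [mkfm,exjtp,zkxb] -> 10 lines: drqf wwk txwmi mnq mkfm exjtp zkxb ptnv eiq cpis
Hunk 5: at line 3 remove [mkfm] add [kzijz] -> 10 lines: drqf wwk txwmi mnq kzijz exjtp zkxb ptnv eiq cpis
Hunk 6: at line 2 remove [mnq,kzijz,exjtp] add [yon,xew,elkmz] -> 10 lines: drqf wwk txwmi yon xew elkmz zkxb ptnv eiq cpis
Final line 2: wwk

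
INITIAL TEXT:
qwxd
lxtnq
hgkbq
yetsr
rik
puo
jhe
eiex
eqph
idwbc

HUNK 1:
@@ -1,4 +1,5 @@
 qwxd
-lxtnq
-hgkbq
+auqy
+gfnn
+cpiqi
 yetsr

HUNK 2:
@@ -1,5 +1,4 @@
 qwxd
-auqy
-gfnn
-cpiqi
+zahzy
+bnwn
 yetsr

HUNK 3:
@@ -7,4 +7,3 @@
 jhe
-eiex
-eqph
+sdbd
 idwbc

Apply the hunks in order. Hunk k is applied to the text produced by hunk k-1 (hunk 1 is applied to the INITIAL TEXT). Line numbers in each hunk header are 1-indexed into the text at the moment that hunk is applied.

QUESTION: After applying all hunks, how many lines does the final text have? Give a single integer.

Hunk 1: at line 1 remove [lxtnq,hgkbq] add [auqy,gfnn,cpiqi] -> 11 lines: qwxd auqy gfnn cpiqi yetsr rik puo jhe eiex eqph idwbc
Hunk 2: at line 1 remove [auqy,gfnn,cpiqi] add [zahzy,bnwn] -> 10 lines: qwxd zahzy bnwn yetsr rik puo jhe eiex eqph idwbc
Hunk 3: at line 7 remove [eiex,eqph] add [sdbd] -> 9 lines: qwxd zahzy bnwn yetsr rik puo jhe sdbd idwbc
Final line count: 9

Answer: 9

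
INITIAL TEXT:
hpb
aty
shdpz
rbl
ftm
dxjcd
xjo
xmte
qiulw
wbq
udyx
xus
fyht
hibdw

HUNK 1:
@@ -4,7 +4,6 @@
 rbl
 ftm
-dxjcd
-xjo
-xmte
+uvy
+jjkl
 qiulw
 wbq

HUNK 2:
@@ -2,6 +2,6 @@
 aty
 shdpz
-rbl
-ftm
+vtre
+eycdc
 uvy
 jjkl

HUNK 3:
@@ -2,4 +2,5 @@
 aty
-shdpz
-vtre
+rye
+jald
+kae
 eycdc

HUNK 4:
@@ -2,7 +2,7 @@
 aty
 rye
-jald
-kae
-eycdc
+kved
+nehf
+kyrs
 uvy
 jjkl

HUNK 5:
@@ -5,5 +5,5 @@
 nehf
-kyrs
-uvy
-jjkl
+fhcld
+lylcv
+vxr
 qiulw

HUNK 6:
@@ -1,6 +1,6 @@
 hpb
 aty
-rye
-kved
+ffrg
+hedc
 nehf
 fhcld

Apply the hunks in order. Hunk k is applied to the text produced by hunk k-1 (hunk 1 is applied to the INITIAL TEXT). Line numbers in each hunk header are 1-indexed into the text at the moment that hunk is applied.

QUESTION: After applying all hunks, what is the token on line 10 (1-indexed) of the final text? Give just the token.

Hunk 1: at line 4 remove [dxjcd,xjo,xmte] add [uvy,jjkl] -> 13 lines: hpb aty shdpz rbl ftm uvy jjkl qiulw wbq udyx xus fyht hibdw
Hunk 2: at line 2 remove [rbl,ftm] add [vtre,eycdc] -> 13 lines: hpb aty shdpz vtre eycdc uvy jjkl qiulw wbq udyx xus fyht hibdw
Hunk 3: at line 2 remove [shdpz,vtre] add [rye,jald,kae] -> 14 lines: hpb aty rye jald kae eycdc uvy jjkl qiulw wbq udyx xus fyht hibdw
Hunk 4: at line 2 remove [jald,kae,eycdc] add [kved,nehf,kyrs] -> 14 lines: hpb aty rye kved nehf kyrs uvy jjkl qiulw wbq udyx xus fyht hibdw
Hunk 5: at line 5 remove [kyrs,uvy,jjkl] add [fhcld,lylcv,vxr] -> 14 lines: hpb aty rye kved nehf fhcld lylcv vxr qiulw wbq udyx xus fyht hibdw
Hunk 6: at line 1 remove [rye,kved] add [ffrg,hedc] -> 14 lines: hpb aty ffrg hedc nehf fhcld lylcv vxr qiulw wbq udyx xus fyht hibdw
Final line 10: wbq

Answer: wbq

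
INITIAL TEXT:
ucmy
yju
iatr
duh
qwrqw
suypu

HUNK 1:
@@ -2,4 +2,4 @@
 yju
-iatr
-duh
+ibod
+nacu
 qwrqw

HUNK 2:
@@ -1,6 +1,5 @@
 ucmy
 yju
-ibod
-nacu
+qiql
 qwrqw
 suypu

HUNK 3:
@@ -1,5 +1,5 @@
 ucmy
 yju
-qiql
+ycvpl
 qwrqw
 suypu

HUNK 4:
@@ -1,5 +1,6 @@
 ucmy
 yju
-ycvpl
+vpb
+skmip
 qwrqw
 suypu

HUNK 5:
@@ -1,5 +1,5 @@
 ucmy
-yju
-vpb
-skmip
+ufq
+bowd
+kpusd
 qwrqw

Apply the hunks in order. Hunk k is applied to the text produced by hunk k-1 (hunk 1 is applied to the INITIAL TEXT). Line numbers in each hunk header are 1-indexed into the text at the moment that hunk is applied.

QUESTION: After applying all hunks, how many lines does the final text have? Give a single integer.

Hunk 1: at line 2 remove [iatr,duh] add [ibod,nacu] -> 6 lines: ucmy yju ibod nacu qwrqw suypu
Hunk 2: at line 1 remove [ibod,nacu] add [qiql] -> 5 lines: ucmy yju qiql qwrqw suypu
Hunk 3: at line 1 remove [qiql] add [ycvpl] -> 5 lines: ucmy yju ycvpl qwrqw suypu
Hunk 4: at line 1 remove [ycvpl] add [vpb,skmip] -> 6 lines: ucmy yju vpb skmip qwrqw suypu
Hunk 5: at line 1 remove [yju,vpb,skmip] add [ufq,bowd,kpusd] -> 6 lines: ucmy ufq bowd kpusd qwrqw suypu
Final line count: 6

Answer: 6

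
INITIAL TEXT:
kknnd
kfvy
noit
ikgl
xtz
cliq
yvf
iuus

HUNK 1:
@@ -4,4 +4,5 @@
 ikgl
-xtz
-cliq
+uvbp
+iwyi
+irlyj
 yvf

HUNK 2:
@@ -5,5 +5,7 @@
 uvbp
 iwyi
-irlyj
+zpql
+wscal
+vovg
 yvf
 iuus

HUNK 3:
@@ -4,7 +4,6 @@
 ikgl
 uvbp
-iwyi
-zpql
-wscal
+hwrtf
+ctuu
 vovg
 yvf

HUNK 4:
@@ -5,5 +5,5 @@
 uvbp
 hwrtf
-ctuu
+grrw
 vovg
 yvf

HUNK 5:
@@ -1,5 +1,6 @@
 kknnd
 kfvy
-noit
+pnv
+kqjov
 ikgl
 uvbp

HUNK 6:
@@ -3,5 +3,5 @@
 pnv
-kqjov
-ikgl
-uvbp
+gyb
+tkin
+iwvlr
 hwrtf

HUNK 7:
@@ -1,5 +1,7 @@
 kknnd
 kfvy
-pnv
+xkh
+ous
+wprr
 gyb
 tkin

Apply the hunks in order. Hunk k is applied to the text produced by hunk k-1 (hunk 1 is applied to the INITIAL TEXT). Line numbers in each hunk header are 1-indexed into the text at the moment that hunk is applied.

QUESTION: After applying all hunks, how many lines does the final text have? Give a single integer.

Answer: 13

Derivation:
Hunk 1: at line 4 remove [xtz,cliq] add [uvbp,iwyi,irlyj] -> 9 lines: kknnd kfvy noit ikgl uvbp iwyi irlyj yvf iuus
Hunk 2: at line 5 remove [irlyj] add [zpql,wscal,vovg] -> 11 lines: kknnd kfvy noit ikgl uvbp iwyi zpql wscal vovg yvf iuus
Hunk 3: at line 4 remove [iwyi,zpql,wscal] add [hwrtf,ctuu] -> 10 lines: kknnd kfvy noit ikgl uvbp hwrtf ctuu vovg yvf iuus
Hunk 4: at line 5 remove [ctuu] add [grrw] -> 10 lines: kknnd kfvy noit ikgl uvbp hwrtf grrw vovg yvf iuus
Hunk 5: at line 1 remove [noit] add [pnv,kqjov] -> 11 lines: kknnd kfvy pnv kqjov ikgl uvbp hwrtf grrw vovg yvf iuus
Hunk 6: at line 3 remove [kqjov,ikgl,uvbp] add [gyb,tkin,iwvlr] -> 11 lines: kknnd kfvy pnv gyb tkin iwvlr hwrtf grrw vovg yvf iuus
Hunk 7: at line 1 remove [pnv] add [xkh,ous,wprr] -> 13 lines: kknnd kfvy xkh ous wprr gyb tkin iwvlr hwrtf grrw vovg yvf iuus
Final line count: 13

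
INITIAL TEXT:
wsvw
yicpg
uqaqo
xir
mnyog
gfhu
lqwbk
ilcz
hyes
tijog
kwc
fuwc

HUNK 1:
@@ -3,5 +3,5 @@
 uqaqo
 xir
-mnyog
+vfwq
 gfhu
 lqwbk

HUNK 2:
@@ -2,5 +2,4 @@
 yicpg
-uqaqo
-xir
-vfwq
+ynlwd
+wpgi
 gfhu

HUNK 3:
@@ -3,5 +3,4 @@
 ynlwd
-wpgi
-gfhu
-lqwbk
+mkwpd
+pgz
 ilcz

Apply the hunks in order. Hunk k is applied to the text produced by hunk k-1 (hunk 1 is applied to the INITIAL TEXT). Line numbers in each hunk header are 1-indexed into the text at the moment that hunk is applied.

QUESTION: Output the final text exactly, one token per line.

Hunk 1: at line 3 remove [mnyog] add [vfwq] -> 12 lines: wsvw yicpg uqaqo xir vfwq gfhu lqwbk ilcz hyes tijog kwc fuwc
Hunk 2: at line 2 remove [uqaqo,xir,vfwq] add [ynlwd,wpgi] -> 11 lines: wsvw yicpg ynlwd wpgi gfhu lqwbk ilcz hyes tijog kwc fuwc
Hunk 3: at line 3 remove [wpgi,gfhu,lqwbk] add [mkwpd,pgz] -> 10 lines: wsvw yicpg ynlwd mkwpd pgz ilcz hyes tijog kwc fuwc

Answer: wsvw
yicpg
ynlwd
mkwpd
pgz
ilcz
hyes
tijog
kwc
fuwc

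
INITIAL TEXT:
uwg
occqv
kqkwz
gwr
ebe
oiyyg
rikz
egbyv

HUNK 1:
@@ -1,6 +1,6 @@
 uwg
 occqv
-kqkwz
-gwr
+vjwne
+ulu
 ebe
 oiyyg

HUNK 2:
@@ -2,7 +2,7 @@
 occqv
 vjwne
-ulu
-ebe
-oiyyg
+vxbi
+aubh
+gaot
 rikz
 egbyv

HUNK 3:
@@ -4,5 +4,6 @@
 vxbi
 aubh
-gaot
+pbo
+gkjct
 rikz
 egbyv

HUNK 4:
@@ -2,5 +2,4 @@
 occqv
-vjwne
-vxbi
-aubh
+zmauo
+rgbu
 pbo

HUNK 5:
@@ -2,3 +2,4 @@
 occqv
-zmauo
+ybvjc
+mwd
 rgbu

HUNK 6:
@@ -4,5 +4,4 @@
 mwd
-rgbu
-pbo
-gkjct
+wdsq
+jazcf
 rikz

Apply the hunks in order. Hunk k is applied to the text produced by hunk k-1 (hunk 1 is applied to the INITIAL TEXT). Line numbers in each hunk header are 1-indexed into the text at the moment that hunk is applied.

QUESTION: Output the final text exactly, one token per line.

Hunk 1: at line 1 remove [kqkwz,gwr] add [vjwne,ulu] -> 8 lines: uwg occqv vjwne ulu ebe oiyyg rikz egbyv
Hunk 2: at line 2 remove [ulu,ebe,oiyyg] add [vxbi,aubh,gaot] -> 8 lines: uwg occqv vjwne vxbi aubh gaot rikz egbyv
Hunk 3: at line 4 remove [gaot] add [pbo,gkjct] -> 9 lines: uwg occqv vjwne vxbi aubh pbo gkjct rikz egbyv
Hunk 4: at line 2 remove [vjwne,vxbi,aubh] add [zmauo,rgbu] -> 8 lines: uwg occqv zmauo rgbu pbo gkjct rikz egbyv
Hunk 5: at line 2 remove [zmauo] add [ybvjc,mwd] -> 9 lines: uwg occqv ybvjc mwd rgbu pbo gkjct rikz egbyv
Hunk 6: at line 4 remove [rgbu,pbo,gkjct] add [wdsq,jazcf] -> 8 lines: uwg occqv ybvjc mwd wdsq jazcf rikz egbyv

Answer: uwg
occqv
ybvjc
mwd
wdsq
jazcf
rikz
egbyv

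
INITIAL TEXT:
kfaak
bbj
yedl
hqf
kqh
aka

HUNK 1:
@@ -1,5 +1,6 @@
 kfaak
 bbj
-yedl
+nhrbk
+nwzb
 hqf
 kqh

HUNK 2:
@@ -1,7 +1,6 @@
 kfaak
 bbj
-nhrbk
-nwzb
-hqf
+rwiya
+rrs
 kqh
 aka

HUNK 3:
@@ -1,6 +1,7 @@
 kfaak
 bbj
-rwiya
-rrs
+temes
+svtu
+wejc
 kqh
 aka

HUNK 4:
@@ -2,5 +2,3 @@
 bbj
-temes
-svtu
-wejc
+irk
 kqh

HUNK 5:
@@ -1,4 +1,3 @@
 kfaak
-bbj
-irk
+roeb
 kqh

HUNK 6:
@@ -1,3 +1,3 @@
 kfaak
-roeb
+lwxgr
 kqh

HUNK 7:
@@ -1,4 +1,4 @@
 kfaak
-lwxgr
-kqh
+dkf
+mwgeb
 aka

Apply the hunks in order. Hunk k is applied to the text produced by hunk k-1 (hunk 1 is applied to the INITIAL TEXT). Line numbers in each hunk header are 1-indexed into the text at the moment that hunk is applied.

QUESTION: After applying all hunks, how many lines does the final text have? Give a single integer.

Hunk 1: at line 1 remove [yedl] add [nhrbk,nwzb] -> 7 lines: kfaak bbj nhrbk nwzb hqf kqh aka
Hunk 2: at line 1 remove [nhrbk,nwzb,hqf] add [rwiya,rrs] -> 6 lines: kfaak bbj rwiya rrs kqh aka
Hunk 3: at line 1 remove [rwiya,rrs] add [temes,svtu,wejc] -> 7 lines: kfaak bbj temes svtu wejc kqh aka
Hunk 4: at line 2 remove [temes,svtu,wejc] add [irk] -> 5 lines: kfaak bbj irk kqh aka
Hunk 5: at line 1 remove [bbj,irk] add [roeb] -> 4 lines: kfaak roeb kqh aka
Hunk 6: at line 1 remove [roeb] add [lwxgr] -> 4 lines: kfaak lwxgr kqh aka
Hunk 7: at line 1 remove [lwxgr,kqh] add [dkf,mwgeb] -> 4 lines: kfaak dkf mwgeb aka
Final line count: 4

Answer: 4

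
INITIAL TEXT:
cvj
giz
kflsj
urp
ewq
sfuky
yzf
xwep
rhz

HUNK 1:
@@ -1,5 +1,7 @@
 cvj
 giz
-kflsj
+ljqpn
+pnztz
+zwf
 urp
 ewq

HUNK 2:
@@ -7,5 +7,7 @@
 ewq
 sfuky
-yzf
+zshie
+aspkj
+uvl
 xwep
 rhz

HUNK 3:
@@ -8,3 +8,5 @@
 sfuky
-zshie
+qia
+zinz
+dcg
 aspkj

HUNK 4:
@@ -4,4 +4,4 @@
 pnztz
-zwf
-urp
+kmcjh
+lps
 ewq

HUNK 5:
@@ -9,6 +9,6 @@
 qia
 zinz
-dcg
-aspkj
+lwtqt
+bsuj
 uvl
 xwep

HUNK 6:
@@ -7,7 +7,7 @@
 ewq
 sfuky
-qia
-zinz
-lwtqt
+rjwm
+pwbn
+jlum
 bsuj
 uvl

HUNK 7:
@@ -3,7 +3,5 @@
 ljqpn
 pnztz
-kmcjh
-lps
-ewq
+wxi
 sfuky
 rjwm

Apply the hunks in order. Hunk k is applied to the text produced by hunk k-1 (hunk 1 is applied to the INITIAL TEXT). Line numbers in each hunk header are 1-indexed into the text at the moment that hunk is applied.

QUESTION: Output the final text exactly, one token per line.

Hunk 1: at line 1 remove [kflsj] add [ljqpn,pnztz,zwf] -> 11 lines: cvj giz ljqpn pnztz zwf urp ewq sfuky yzf xwep rhz
Hunk 2: at line 7 remove [yzf] add [zshie,aspkj,uvl] -> 13 lines: cvj giz ljqpn pnztz zwf urp ewq sfuky zshie aspkj uvl xwep rhz
Hunk 3: at line 8 remove [zshie] add [qia,zinz,dcg] -> 15 lines: cvj giz ljqpn pnztz zwf urp ewq sfuky qia zinz dcg aspkj uvl xwep rhz
Hunk 4: at line 4 remove [zwf,urp] add [kmcjh,lps] -> 15 lines: cvj giz ljqpn pnztz kmcjh lps ewq sfuky qia zinz dcg aspkj uvl xwep rhz
Hunk 5: at line 9 remove [dcg,aspkj] add [lwtqt,bsuj] -> 15 lines: cvj giz ljqpn pnztz kmcjh lps ewq sfuky qia zinz lwtqt bsuj uvl xwep rhz
Hunk 6: at line 7 remove [qia,zinz,lwtqt] add [rjwm,pwbn,jlum] -> 15 lines: cvj giz ljqpn pnztz kmcjh lps ewq sfuky rjwm pwbn jlum bsuj uvl xwep rhz
Hunk 7: at line 3 remove [kmcjh,lps,ewq] add [wxi] -> 13 lines: cvj giz ljqpn pnztz wxi sfuky rjwm pwbn jlum bsuj uvl xwep rhz

Answer: cvj
giz
ljqpn
pnztz
wxi
sfuky
rjwm
pwbn
jlum
bsuj
uvl
xwep
rhz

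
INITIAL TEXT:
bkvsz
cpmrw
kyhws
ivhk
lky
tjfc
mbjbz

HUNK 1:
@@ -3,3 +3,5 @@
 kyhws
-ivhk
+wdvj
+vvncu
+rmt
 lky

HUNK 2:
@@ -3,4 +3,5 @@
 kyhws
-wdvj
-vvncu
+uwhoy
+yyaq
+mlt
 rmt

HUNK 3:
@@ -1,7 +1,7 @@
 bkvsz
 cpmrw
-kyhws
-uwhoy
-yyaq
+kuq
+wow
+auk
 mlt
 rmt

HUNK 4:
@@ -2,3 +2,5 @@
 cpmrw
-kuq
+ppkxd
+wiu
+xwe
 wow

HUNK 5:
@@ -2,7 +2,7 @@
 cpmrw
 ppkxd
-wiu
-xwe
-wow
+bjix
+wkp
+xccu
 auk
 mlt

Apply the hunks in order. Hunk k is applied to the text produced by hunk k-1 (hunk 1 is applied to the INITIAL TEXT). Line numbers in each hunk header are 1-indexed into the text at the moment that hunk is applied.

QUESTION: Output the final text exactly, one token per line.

Hunk 1: at line 3 remove [ivhk] add [wdvj,vvncu,rmt] -> 9 lines: bkvsz cpmrw kyhws wdvj vvncu rmt lky tjfc mbjbz
Hunk 2: at line 3 remove [wdvj,vvncu] add [uwhoy,yyaq,mlt] -> 10 lines: bkvsz cpmrw kyhws uwhoy yyaq mlt rmt lky tjfc mbjbz
Hunk 3: at line 1 remove [kyhws,uwhoy,yyaq] add [kuq,wow,auk] -> 10 lines: bkvsz cpmrw kuq wow auk mlt rmt lky tjfc mbjbz
Hunk 4: at line 2 remove [kuq] add [ppkxd,wiu,xwe] -> 12 lines: bkvsz cpmrw ppkxd wiu xwe wow auk mlt rmt lky tjfc mbjbz
Hunk 5: at line 2 remove [wiu,xwe,wow] add [bjix,wkp,xccu] -> 12 lines: bkvsz cpmrw ppkxd bjix wkp xccu auk mlt rmt lky tjfc mbjbz

Answer: bkvsz
cpmrw
ppkxd
bjix
wkp
xccu
auk
mlt
rmt
lky
tjfc
mbjbz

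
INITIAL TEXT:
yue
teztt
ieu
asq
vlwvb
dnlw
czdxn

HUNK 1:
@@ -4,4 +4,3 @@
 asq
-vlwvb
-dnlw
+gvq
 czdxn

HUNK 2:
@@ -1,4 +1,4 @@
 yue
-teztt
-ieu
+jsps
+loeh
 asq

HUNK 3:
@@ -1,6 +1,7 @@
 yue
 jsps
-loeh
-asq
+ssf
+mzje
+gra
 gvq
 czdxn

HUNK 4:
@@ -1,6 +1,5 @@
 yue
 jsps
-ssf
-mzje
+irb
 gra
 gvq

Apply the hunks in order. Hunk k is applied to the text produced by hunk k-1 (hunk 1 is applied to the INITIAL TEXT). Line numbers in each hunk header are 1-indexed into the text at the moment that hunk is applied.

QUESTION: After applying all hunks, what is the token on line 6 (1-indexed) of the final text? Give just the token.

Answer: czdxn

Derivation:
Hunk 1: at line 4 remove [vlwvb,dnlw] add [gvq] -> 6 lines: yue teztt ieu asq gvq czdxn
Hunk 2: at line 1 remove [teztt,ieu] add [jsps,loeh] -> 6 lines: yue jsps loeh asq gvq czdxn
Hunk 3: at line 1 remove [loeh,asq] add [ssf,mzje,gra] -> 7 lines: yue jsps ssf mzje gra gvq czdxn
Hunk 4: at line 1 remove [ssf,mzje] add [irb] -> 6 lines: yue jsps irb gra gvq czdxn
Final line 6: czdxn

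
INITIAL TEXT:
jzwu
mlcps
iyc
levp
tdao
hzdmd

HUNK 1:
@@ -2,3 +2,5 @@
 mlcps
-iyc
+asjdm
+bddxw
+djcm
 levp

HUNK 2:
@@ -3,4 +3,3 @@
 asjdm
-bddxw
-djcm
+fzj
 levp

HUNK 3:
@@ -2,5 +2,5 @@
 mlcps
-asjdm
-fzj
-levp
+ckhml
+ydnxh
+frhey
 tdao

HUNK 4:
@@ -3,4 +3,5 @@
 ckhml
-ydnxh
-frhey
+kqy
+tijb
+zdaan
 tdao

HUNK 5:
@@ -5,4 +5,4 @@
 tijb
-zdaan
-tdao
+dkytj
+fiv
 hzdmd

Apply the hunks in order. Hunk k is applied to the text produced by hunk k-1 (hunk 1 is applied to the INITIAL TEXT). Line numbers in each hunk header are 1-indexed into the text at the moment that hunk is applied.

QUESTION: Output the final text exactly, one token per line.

Answer: jzwu
mlcps
ckhml
kqy
tijb
dkytj
fiv
hzdmd

Derivation:
Hunk 1: at line 2 remove [iyc] add [asjdm,bddxw,djcm] -> 8 lines: jzwu mlcps asjdm bddxw djcm levp tdao hzdmd
Hunk 2: at line 3 remove [bddxw,djcm] add [fzj] -> 7 lines: jzwu mlcps asjdm fzj levp tdao hzdmd
Hunk 3: at line 2 remove [asjdm,fzj,levp] add [ckhml,ydnxh,frhey] -> 7 lines: jzwu mlcps ckhml ydnxh frhey tdao hzdmd
Hunk 4: at line 3 remove [ydnxh,frhey] add [kqy,tijb,zdaan] -> 8 lines: jzwu mlcps ckhml kqy tijb zdaan tdao hzdmd
Hunk 5: at line 5 remove [zdaan,tdao] add [dkytj,fiv] -> 8 lines: jzwu mlcps ckhml kqy tijb dkytj fiv hzdmd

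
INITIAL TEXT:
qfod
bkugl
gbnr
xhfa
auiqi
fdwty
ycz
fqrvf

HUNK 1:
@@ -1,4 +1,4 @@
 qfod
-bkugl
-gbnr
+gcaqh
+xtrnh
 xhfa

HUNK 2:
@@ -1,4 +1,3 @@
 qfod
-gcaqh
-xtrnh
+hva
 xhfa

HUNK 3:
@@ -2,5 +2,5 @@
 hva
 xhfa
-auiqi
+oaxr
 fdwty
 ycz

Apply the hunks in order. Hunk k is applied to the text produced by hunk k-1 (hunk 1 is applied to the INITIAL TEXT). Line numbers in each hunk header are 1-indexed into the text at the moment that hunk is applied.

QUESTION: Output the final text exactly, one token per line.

Answer: qfod
hva
xhfa
oaxr
fdwty
ycz
fqrvf

Derivation:
Hunk 1: at line 1 remove [bkugl,gbnr] add [gcaqh,xtrnh] -> 8 lines: qfod gcaqh xtrnh xhfa auiqi fdwty ycz fqrvf
Hunk 2: at line 1 remove [gcaqh,xtrnh] add [hva] -> 7 lines: qfod hva xhfa auiqi fdwty ycz fqrvf
Hunk 3: at line 2 remove [auiqi] add [oaxr] -> 7 lines: qfod hva xhfa oaxr fdwty ycz fqrvf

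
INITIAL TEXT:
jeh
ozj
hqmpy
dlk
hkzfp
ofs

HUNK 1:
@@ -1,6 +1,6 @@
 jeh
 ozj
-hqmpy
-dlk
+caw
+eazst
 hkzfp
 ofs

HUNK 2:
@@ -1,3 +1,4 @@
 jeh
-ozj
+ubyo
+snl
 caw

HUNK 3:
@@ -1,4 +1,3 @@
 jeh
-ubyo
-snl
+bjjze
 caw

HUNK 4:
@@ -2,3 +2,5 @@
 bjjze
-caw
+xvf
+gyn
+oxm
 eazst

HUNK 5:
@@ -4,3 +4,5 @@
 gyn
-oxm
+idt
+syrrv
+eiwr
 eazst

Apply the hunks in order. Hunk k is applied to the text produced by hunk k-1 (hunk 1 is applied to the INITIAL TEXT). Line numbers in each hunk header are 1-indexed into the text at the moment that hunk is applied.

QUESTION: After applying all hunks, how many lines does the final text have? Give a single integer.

Hunk 1: at line 1 remove [hqmpy,dlk] add [caw,eazst] -> 6 lines: jeh ozj caw eazst hkzfp ofs
Hunk 2: at line 1 remove [ozj] add [ubyo,snl] -> 7 lines: jeh ubyo snl caw eazst hkzfp ofs
Hunk 3: at line 1 remove [ubyo,snl] add [bjjze] -> 6 lines: jeh bjjze caw eazst hkzfp ofs
Hunk 4: at line 2 remove [caw] add [xvf,gyn,oxm] -> 8 lines: jeh bjjze xvf gyn oxm eazst hkzfp ofs
Hunk 5: at line 4 remove [oxm] add [idt,syrrv,eiwr] -> 10 lines: jeh bjjze xvf gyn idt syrrv eiwr eazst hkzfp ofs
Final line count: 10

Answer: 10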